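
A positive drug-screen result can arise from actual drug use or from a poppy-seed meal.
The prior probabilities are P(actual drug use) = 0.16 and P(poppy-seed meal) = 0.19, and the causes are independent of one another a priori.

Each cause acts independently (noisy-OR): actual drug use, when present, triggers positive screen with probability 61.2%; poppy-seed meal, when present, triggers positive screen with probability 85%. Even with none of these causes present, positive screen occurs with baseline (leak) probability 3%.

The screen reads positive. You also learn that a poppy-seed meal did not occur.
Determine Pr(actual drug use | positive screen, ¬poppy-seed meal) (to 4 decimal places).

Under noisy-OR, P(positive screen | causes) = 1 − (1−0.03)·∏(1−qᵢ) over the active causes.
P(positive screen | ¬poppy-seed meal) = 0.03*0.84 + 0.62364*0.16 = 0.025200 + 0.099782 = 0.124982
Restricting to configurations with actual drug use present: 0.62364*0.16 = 0.099782.
Hence the posterior is 0.099782/0.124982 ≈ 0.7984.

Pr(actual drug use | positive screen, ¬poppy-seed meal) ≈ 0.7984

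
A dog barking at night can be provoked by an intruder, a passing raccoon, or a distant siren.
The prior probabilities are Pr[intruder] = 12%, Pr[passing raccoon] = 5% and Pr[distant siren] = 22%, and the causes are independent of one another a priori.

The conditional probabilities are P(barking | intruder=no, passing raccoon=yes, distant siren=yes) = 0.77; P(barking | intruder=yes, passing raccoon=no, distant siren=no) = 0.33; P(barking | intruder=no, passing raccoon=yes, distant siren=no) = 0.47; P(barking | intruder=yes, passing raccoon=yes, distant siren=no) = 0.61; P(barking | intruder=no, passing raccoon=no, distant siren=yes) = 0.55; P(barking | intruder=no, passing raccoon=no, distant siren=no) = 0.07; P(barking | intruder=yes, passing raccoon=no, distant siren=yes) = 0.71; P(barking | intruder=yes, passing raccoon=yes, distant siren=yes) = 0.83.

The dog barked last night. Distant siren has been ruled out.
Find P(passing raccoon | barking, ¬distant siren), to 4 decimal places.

For the numerator, keep only passing raccoon=true terms: 0.020680 + 0.003660 = 0.024340
Denominator P(barking | ¬distant siren): 0.07×0.88×0.95 + 0.47×0.88×0.05 + 0.33×0.12×0.95 + 0.61×0.12×0.05 = 0.120480
P(passing raccoon | barking, ¬distant siren) = 0.024340/0.120480 ≈ 0.2020

P(passing raccoon | barking, ¬distant siren) ≈ 0.2020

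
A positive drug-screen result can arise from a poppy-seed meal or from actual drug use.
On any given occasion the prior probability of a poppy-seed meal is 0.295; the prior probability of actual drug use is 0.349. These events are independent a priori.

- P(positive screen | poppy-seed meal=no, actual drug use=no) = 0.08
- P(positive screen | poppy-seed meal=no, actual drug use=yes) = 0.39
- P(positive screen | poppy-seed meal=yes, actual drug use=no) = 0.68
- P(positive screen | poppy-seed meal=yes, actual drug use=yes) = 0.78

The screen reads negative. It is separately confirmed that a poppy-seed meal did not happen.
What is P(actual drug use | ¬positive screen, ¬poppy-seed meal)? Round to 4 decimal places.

P(actual drug use | ¬positive screen, ¬poppy-seed meal) ≈ 0.2622

P(¬positive screen | ¬poppy-seed meal) = 0.92×0.651 + 0.61×0.349 = 0.598920 + 0.212890 = 0.811810
Of this, 0.212890 comes from 0.61×0.349 (the actual drug use=true cases).
Hence the posterior is 0.212890/0.811810 ≈ 0.2622.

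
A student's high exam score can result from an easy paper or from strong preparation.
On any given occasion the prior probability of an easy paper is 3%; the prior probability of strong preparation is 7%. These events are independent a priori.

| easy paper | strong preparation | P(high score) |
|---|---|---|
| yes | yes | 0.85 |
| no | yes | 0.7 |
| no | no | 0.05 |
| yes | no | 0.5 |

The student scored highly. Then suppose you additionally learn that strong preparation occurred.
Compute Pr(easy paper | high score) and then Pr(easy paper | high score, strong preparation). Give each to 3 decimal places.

By total probability over the 4 (easy paper, strong preparation) configurations:
  P(high score) = 0.05·0.97·0.93 + 0.7·0.97·0.07 + 0.5·0.03·0.93 + 0.85·0.03·0.07
        = 0.045105 + 0.047530 + 0.013950 + 0.001785 = 0.108370
The terms with easy paper present sum to 0.015735, so
  P(easy paper | high score) = 0.015735 / 0.108370 ≈ 0.145

Now also conditioning on strong preparation=true:
Numerator (weight on configurations with easy paper): 0.85*0.03 = 0.025500
Denominator P(high score | strong preparation): 0.7*0.97 + 0.85*0.03 = 0.704500
Posterior = 0.025500 / 0.704500 ≈ 0.036

Pr(easy paper | high score) ≈ 0.145; Pr(easy paper | high score, strong preparation) ≈ 0.036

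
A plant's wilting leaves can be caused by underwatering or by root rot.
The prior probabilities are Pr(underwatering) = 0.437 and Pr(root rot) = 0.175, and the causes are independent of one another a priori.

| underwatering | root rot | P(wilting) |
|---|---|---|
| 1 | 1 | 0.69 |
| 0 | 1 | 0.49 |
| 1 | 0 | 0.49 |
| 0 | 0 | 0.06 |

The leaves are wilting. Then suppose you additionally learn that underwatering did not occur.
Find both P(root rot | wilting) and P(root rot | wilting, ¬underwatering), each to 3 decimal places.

Weight on root rot=true, given the evidence: 0.048277 + 0.052768 = 0.101045
The normalizing constant is 0.06×0.563×0.825 + 0.49×0.563×0.175 + 0.49×0.437×0.825 + 0.69×0.437×0.175 = 0.305570
P(root rot | wilting) = 0.101045/0.305570 ≈ 0.331

Now condition on the additional information:
Sum P(wilting|·) weighted by the priors over both values of root rot:
  P(wilting | ¬underwatering) = 0.06·0.825 + 0.49·0.175
        = 0.049500 + 0.085750 = 0.135250
Keeping only the root rot-present terms gives 0.085750, so
  P(root rot | wilting, ¬underwatering) = 0.085750 / 0.135250 ≈ 0.634

P(root rot | wilting) ≈ 0.331; P(root rot | wilting, ¬underwatering) ≈ 0.634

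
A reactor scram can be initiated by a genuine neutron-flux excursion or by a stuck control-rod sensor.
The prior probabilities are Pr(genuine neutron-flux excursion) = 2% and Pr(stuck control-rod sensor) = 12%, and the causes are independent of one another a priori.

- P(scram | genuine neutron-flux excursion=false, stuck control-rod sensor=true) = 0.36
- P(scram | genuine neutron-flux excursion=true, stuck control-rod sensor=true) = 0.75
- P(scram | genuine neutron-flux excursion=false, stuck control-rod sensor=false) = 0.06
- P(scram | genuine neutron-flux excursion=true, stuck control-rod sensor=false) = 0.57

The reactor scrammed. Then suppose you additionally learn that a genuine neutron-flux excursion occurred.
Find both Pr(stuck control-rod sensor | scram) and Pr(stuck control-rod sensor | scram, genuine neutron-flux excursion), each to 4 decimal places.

Pr(stuck control-rod sensor | scram) ≈ 0.4167; Pr(stuck control-rod sensor | scram, genuine neutron-flux excursion) ≈ 0.1521

P(scram) = 0.06·0.98·0.88 + 0.36·0.98·0.12 + 0.57·0.02·0.88 + 0.75·0.02·0.12 = 0.051744 + 0.042336 + 0.010032 + 0.001800 = 0.105912
The stuck control-rod sensor-present share is 0.042336 + 0.001800 = 0.044136.
So P(stuck control-rod sensor | scram) = 0.044136/0.105912 ≈ 0.4167.

Now condition on the additional information:
Numerator (weight on configurations with stuck control-rod sensor): 0.75*0.12 = 0.090000
Denominator P(scram | genuine neutron-flux excursion): 0.57*0.88 + 0.75*0.12 = 0.591600
P(stuck control-rod sensor | scram, genuine neutron-flux excursion) = 0.090000/0.591600 ≈ 0.1521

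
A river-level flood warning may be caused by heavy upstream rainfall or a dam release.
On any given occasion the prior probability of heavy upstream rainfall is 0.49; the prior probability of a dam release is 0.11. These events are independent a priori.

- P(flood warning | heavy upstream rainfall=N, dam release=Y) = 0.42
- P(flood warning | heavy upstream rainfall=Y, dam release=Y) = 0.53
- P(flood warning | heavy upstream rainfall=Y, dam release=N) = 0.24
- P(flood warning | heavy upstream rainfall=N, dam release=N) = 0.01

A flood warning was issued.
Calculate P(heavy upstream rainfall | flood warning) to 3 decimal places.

P(heavy upstream rainfall | flood warning) ≈ 0.826

P(flood warning) = 0.01*0.51*0.89 + 0.42*0.51*0.11 + 0.24*0.49*0.89 + 0.53*0.49*0.11 = 0.004539 + 0.023562 + 0.104664 + 0.028567 = 0.161332
Of this, 0.133231 comes from 0.104664 + 0.028567 (the heavy upstream rainfall=true cases).
P(heavy upstream rainfall | flood warning) = 0.133231 / 0.161332 ≈ 0.826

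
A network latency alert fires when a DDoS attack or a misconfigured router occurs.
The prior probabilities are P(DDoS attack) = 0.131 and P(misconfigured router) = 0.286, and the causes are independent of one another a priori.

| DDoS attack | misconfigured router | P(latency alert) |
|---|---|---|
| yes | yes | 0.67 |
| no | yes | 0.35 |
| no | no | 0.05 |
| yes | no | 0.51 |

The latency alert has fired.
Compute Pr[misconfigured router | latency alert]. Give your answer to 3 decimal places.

Weight on misconfigured router=true, given the evidence: 0.086987 + 0.025102 = 0.112089
Normalizer over all consistent configurations: 0.05·0.869·0.714 + 0.35·0.869·0.286 + 0.51·0.131·0.714 + 0.67·0.131·0.286 = 0.190814
Posterior = 0.112089 / 0.190814 ≈ 0.587

Pr[misconfigured router | latency alert] ≈ 0.587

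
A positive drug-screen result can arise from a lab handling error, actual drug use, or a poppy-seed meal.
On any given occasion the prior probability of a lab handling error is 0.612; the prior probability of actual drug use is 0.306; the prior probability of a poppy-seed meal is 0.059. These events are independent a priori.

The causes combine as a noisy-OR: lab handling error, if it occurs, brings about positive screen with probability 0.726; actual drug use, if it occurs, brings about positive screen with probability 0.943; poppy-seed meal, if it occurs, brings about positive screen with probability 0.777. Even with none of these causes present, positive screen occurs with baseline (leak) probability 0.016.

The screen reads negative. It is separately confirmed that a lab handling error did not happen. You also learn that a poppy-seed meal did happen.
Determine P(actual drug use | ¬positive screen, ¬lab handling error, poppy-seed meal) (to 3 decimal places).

P(actual drug use | ¬positive screen, ¬lab handling error, poppy-seed meal) ≈ 0.025

Under noisy-OR, P(positive screen | causes) = 1 − (1−0.016)·∏(1−qᵢ) over the active causes.
P(¬positive screen | ¬lab handling error, poppy-seed meal) = 0.219432*0.694 + 0.012508*0.306 = 0.152286 + 0.003827 = 0.156113
The actual drug use-present share is 0.012508*0.306 = 0.003827.
Hence the posterior is 0.003827/0.156113 ≈ 0.025.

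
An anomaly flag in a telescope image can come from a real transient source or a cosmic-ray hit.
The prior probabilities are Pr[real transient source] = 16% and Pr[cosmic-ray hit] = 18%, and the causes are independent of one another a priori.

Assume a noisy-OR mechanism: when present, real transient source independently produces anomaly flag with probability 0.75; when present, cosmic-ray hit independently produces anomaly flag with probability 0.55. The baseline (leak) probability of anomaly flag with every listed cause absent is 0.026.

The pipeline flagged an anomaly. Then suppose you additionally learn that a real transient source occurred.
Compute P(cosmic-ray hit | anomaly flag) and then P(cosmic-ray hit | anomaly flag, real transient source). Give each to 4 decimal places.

P(cosmic-ray hit | anomaly flag) ≈ 0.4855; P(cosmic-ray hit | anomaly flag, real transient source) ≈ 0.2053

Under noisy-OR, P(anomaly flag | causes) = 1 − (1−0.026)·∏(1−qᵢ) over the active causes.
For the numerator, keep only cosmic-ray hit=true terms: 0.084929 + 0.025644 = 0.110573
The normalizing constant is 0.026*0.84*0.82 + 0.5617*0.84*0.18 + 0.7565*0.16*0.82 + 0.890425*0.16*0.18 = 0.227735
P(cosmic-ray hit | anomaly flag) = 0.110573/0.227735 ≈ 0.4855

Now condition on the additional information:
Weight on cosmic-ray hit=true, given the evidence: 0.890425*0.18 = 0.160276
The normalizing constant is 0.7565*0.82 + 0.890425*0.18 = 0.780606
P(cosmic-ray hit | anomaly flag, real transient source) = 0.160276/0.780606 ≈ 0.2053
This is intercausal reasoning (explaining away): once real transient source accounts for the anomaly flag, cosmic-ray hit becomes less likely.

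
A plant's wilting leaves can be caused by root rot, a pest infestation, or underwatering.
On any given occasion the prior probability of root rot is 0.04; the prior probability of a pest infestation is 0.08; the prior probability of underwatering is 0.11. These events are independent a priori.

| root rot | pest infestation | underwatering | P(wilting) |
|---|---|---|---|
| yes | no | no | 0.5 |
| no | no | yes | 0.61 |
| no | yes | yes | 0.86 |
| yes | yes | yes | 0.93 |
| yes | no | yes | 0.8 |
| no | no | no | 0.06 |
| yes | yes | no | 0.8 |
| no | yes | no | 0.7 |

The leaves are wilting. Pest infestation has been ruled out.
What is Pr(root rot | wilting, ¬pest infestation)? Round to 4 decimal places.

Numerator (weight on configurations with root rot): 0.017800 + 0.003520 = 0.021320
Normalizer over all consistent configurations: 0.06×0.96×0.89 + 0.61×0.96×0.11 + 0.5×0.04×0.89 + 0.8×0.04×0.11 = 0.137000
Posterior = 0.021320 / 0.137000 ≈ 0.1556

Pr(root rot | wilting, ¬pest infestation) ≈ 0.1556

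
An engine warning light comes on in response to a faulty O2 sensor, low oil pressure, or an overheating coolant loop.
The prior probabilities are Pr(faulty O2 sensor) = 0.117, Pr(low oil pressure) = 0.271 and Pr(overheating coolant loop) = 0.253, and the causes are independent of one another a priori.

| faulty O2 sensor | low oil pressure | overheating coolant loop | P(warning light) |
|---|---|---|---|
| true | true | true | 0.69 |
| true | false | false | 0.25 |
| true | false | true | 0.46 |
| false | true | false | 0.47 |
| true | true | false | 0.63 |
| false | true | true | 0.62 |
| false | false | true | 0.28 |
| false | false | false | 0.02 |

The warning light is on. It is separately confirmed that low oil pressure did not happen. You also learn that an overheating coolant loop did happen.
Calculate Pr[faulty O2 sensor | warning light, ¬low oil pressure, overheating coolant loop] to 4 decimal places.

Pr[faulty O2 sensor | warning light, ¬low oil pressure, overheating coolant loop] ≈ 0.1788

P(warning light | ¬low oil pressure, overheating coolant loop) = 0.28*0.883 + 0.46*0.117 = 0.247240 + 0.053820 = 0.301060
Restricting to configurations with faulty O2 sensor present: 0.46*0.117 = 0.053820.
So P(faulty O2 sensor | warning light, ¬low oil pressure, overheating coolant loop) = 0.053820/0.301060 ≈ 0.1788.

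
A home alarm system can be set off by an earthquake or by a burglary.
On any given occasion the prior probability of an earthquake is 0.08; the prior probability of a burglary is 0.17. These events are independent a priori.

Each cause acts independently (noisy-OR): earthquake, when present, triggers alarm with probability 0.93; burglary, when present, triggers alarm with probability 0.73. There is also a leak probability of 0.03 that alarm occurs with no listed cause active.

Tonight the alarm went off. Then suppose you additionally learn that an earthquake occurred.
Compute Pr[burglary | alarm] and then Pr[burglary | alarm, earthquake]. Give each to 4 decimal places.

Under noisy-OR, P(alarm | causes) = 1 − (1−0.03)·∏(1−qᵢ) over the active causes.
For the numerator, keep only burglary=true terms: 0.115439 + 0.013351 = 0.128790
The normalizing constant is 0.03·0.92·0.83 + 0.7381·0.92·0.17 + 0.9321·0.08·0.83 + 0.981667·0.08·0.17 = 0.213589
Posterior = 0.128790 / 0.213589 ≈ 0.6030

With the extra evidence:
P(alarm | earthquake) = 0.9321×0.83 + 0.981667×0.17 = 0.773643 + 0.166883 = 0.940526
Restricting to configurations with burglary present: 0.981667×0.17 = 0.166883.
P(burglary | alarm, earthquake) = 0.166883 / 0.940526 ≈ 0.1774
The drop from 0.6030 to 0.1774 is the explaining-away (discounting) effect.

Pr[burglary | alarm] ≈ 0.6030; Pr[burglary | alarm, earthquake] ≈ 0.1774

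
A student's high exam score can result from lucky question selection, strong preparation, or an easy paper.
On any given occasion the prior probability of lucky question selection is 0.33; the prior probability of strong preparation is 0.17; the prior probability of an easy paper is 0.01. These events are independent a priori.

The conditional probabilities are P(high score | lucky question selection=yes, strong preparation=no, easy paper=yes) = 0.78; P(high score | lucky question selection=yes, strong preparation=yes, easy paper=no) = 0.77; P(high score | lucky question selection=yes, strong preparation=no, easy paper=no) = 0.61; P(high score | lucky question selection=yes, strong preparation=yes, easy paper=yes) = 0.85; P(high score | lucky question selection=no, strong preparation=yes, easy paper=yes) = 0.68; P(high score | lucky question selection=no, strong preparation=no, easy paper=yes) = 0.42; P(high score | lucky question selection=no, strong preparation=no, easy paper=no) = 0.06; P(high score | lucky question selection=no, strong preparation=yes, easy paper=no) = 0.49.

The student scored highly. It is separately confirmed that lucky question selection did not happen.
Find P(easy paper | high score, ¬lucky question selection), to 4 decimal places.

P(easy paper | high score, ¬lucky question selection) ≈ 0.0340

Numerator (weight on configurations with easy paper): 0.003486 + 0.001156 = 0.004642
Normalizer over all consistent configurations: 0.06×0.83×0.99 + 0.42×0.83×0.01 + 0.49×0.17×0.99 + 0.68×0.17×0.01 = 0.136411
Posterior = 0.004642 / 0.136411 ≈ 0.0340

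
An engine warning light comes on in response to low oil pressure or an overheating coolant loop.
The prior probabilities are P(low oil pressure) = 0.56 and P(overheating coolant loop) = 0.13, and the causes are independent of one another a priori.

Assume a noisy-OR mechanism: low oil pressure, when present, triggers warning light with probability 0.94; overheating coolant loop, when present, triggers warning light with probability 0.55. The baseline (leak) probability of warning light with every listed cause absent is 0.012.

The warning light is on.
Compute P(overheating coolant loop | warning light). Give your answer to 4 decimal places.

Under noisy-OR, P(warning light | causes) = 1 − (1−0.012)·∏(1−qᵢ) over the active causes.
P(warning light) = 0.012×0.44×0.87 + 0.5554×0.44×0.13 + 0.94072×0.56×0.87 + 0.973324×0.56×0.13 = 0.004594 + 0.031769 + 0.458319 + 0.070858 = 0.565540
Of this, 0.102627 comes from 0.031769 + 0.070858 (the overheating coolant loop=true cases).
So P(overheating coolant loop | warning light) = 0.102627/0.565540 ≈ 0.1815.

P(overheating coolant loop | warning light) ≈ 0.1815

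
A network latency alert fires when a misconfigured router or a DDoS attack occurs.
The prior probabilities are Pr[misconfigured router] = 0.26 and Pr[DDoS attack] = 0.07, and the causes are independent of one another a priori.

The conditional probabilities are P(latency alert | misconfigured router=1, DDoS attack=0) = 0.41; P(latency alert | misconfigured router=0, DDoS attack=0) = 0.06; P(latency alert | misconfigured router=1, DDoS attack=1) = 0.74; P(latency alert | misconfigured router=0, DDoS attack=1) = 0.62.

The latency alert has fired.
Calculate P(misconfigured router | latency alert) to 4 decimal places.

P(misconfigured router | latency alert) ≈ 0.6054

P(latency alert) = 0.06*0.74*0.93 + 0.62*0.74*0.07 + 0.41*0.26*0.93 + 0.74*0.26*0.07 = 0.041292 + 0.032116 + 0.099138 + 0.013468 = 0.186014
Restricting to configurations with misconfigured router present: 0.099138 + 0.013468 = 0.112606.
So P(misconfigured router | latency alert) = 0.112606/0.186014 ≈ 0.6054.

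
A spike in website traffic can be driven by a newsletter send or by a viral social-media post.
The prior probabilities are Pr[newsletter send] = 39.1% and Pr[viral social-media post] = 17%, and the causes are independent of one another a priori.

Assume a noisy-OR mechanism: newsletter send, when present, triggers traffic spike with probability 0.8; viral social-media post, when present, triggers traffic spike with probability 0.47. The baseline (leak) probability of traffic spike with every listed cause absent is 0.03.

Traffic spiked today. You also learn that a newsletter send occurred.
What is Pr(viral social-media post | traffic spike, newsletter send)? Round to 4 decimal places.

Under noisy-OR, P(traffic spike | causes) = 1 − (1−0.03)·∏(1−qᵢ) over the active causes.
By total probability over both values of viral social-media post:
  P(traffic spike | newsletter send) = 0.806×0.83 + 0.89718×0.17
        = 0.668980 + 0.152521 = 0.821501
Configurations with viral social-media post contribute 0.152521, so
  P(viral social-media post | traffic spike, newsletter send) = 0.152521 / 0.821501 ≈ 0.1857

Pr(viral social-media post | traffic spike, newsletter send) ≈ 0.1857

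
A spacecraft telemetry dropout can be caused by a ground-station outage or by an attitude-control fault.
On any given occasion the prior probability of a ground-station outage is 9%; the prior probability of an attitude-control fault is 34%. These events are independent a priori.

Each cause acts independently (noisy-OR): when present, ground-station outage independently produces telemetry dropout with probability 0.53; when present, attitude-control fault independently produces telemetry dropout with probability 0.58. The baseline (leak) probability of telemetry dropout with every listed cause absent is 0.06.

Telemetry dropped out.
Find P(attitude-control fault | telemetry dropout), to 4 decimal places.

P(attitude-control fault | telemetry dropout) ≈ 0.7541

Under noisy-OR, P(telemetry dropout | causes) = 1 − (1−0.06)·∏(1−qᵢ) over the active causes.
Numerator (weight on configurations with attitude-control fault): 0.187249 + 0.024922 = 0.212171
Normalizer over all consistent configurations: 0.06*0.91*0.66 + 0.6052*0.91*0.34 + 0.5582*0.09*0.66 + 0.814444*0.09*0.34 = 0.281364
Posterior = 0.212171 / 0.281364 ≈ 0.7541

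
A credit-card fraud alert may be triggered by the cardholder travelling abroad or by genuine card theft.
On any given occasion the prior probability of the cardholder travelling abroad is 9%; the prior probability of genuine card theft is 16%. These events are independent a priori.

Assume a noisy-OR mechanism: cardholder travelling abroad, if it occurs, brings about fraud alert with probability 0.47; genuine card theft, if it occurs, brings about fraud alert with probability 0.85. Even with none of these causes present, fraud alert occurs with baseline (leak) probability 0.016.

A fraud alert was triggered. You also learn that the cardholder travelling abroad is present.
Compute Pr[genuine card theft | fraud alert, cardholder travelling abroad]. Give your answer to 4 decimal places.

Pr[genuine card theft | fraud alert, cardholder travelling abroad] ≈ 0.2684

Under noisy-OR, P(fraud alert | causes) = 1 − (1−0.016)·∏(1−qᵢ) over the active causes.
P(fraud alert | cardholder travelling abroad) = 0.47848·0.84 + 0.921772·0.16 = 0.401923 + 0.147484 = 0.549407
Restricting to configurations with genuine card theft present: 0.921772·0.16 = 0.147484.
P(genuine card theft | fraud alert, cardholder travelling abroad) = 0.147484 / 0.549407 ≈ 0.2684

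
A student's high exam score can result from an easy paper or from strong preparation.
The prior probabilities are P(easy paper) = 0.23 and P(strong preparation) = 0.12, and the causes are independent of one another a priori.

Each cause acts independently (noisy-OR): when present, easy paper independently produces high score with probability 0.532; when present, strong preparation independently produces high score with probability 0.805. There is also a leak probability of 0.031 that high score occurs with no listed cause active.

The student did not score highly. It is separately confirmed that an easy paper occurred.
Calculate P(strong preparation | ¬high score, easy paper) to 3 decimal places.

Under noisy-OR, P(high score | causes) = 1 − (1−0.031)·∏(1−qᵢ) over the active causes.
By total probability over both values of strong preparation:
  P(¬high score | easy paper) = 0.453492*0.88 + 0.088431*0.12
        = 0.399073 + 0.010612 = 0.409685
Configurations with strong preparation contribute 0.010612, so
  P(strong preparation | ¬high score, easy paper) = 0.010612 / 0.409685 ≈ 0.026

P(strong preparation | ¬high score, easy paper) ≈ 0.026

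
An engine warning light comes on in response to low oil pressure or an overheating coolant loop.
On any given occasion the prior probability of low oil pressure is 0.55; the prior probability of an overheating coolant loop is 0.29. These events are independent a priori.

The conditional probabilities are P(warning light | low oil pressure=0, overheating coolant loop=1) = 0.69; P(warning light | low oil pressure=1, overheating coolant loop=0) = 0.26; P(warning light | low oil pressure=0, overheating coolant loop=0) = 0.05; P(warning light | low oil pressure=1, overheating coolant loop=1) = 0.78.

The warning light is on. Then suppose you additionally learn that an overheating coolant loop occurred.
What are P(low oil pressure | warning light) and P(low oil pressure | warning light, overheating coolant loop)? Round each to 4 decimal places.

By total probability over the 4 (low oil pressure, overheating coolant loop) configurations:
  P(warning light) = 0.05·0.45·0.71 + 0.69·0.45·0.29 + 0.26·0.55·0.71 + 0.78·0.55·0.29
        = 0.015975 + 0.090045 + 0.101530 + 0.124410 = 0.331960
Configurations with low oil pressure contribute 0.225940, so
  P(low oil pressure | warning light) = 0.225940 / 0.331960 ≈ 0.6806

With the extra evidence:
Weight on low oil pressure=true, given the evidence: 0.78·0.55 = 0.429000
The normalizing constant is 0.69·0.45 + 0.78·0.55 = 0.739500
Posterior = 0.429000 / 0.739500 ≈ 0.5801
— overheating coolant loop explains away the evidence for low oil pressure.

P(low oil pressure | warning light) ≈ 0.6806; P(low oil pressure | warning light, overheating coolant loop) ≈ 0.5801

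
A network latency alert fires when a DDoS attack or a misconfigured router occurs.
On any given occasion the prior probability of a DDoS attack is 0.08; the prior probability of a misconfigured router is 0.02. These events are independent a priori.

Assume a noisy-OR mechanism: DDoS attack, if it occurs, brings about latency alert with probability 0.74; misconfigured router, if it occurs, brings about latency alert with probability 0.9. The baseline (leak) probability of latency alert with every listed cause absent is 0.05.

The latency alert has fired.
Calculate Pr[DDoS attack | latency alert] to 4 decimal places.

Pr[DDoS attack | latency alert] ≈ 0.4954

Under noisy-OR, P(latency alert | causes) = 1 − (1−0.05)·∏(1−qᵢ) over the active causes.
Numerator (weight on configurations with DDoS attack): 0.059035 + 0.001560 = 0.060595
Denominator P(latency alert): 0.05×0.92×0.98 + 0.905×0.92×0.02 + 0.753×0.08×0.98 + 0.9753×0.08×0.02 = 0.122327
P(DDoS attack | latency alert) = 0.060595/0.122327 ≈ 0.4954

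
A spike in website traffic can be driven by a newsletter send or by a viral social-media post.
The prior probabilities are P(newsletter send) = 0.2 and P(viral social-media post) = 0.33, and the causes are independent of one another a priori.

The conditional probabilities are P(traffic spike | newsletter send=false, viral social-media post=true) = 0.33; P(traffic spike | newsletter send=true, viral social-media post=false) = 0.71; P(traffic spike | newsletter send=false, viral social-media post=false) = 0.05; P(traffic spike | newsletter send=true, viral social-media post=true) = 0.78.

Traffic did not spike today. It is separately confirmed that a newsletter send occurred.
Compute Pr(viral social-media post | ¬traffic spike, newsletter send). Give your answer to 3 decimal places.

Numerator (weight on configurations with viral social-media post): 0.22×0.33 = 0.072600
Normalizer over all consistent configurations: 0.29×0.67 + 0.22×0.33 = 0.266900
P(viral social-media post | ¬traffic spike, newsletter send) = 0.072600/0.266900 ≈ 0.272

Pr(viral social-media post | ¬traffic spike, newsletter send) ≈ 0.272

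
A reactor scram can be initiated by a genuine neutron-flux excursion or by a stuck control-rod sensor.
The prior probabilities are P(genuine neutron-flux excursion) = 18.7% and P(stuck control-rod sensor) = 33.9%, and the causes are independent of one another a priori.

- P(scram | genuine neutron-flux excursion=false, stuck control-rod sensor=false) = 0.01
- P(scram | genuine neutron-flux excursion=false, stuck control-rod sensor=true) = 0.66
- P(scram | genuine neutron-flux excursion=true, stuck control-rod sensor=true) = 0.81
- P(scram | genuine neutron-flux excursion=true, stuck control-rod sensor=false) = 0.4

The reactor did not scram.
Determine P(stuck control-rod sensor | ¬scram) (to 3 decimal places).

Sum P(¬scram|·) weighted by the priors over the 4 (genuine neutron-flux excursion, stuck control-rod sensor) configurations:
  P(¬scram) = 0.99·0.813·0.661 + 0.34·0.813·0.339 + 0.6·0.187·0.661 + 0.19·0.187·0.339
        = 0.532019 + 0.093706 + 0.074164 + 0.012045 = 0.711934
Keeping only the stuck control-rod sensor-present terms gives 0.105751, so
  P(stuck control-rod sensor | ¬scram) = 0.105751 / 0.711934 ≈ 0.149

P(stuck control-rod sensor | ¬scram) ≈ 0.149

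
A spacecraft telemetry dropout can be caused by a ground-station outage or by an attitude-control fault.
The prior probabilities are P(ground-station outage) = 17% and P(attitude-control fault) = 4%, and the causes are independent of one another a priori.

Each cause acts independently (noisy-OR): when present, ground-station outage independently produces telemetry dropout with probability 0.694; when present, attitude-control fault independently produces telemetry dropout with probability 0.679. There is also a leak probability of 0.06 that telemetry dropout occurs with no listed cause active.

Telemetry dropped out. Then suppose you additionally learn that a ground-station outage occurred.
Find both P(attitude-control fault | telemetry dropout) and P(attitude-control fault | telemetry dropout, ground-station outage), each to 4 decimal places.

P(attitude-control fault | telemetry dropout) ≈ 0.1518; P(attitude-control fault | telemetry dropout, ground-station outage) ≈ 0.0504

Under noisy-OR, P(telemetry dropout | causes) = 1 − (1−0.06)·∏(1−qᵢ) over the active causes.
Enumerate the 4 (ground-station outage, attitude-control fault) configurations and weight by the priors:
  P(telemetry dropout) = 0.06×0.83×0.96 + 0.69826×0.83×0.04 + 0.71236×0.17×0.96 + 0.907668×0.17×0.04
        = 0.047808 + 0.023182 + 0.116257 + 0.006172 = 0.193419
Configurations with attitude-control fault contribute 0.029354, so
  P(attitude-control fault | telemetry dropout) = 0.029354 / 0.193419 ≈ 0.1518

With the extra evidence:
Numerator (weight on configurations with attitude-control fault): 0.907668*0.04 = 0.036307
The normalizing constant is 0.71236*0.96 + 0.907668*0.04 = 0.720173
Posterior = 0.036307 / 0.720173 ≈ 0.0504
Conditioning on ground-station outage lowers the posterior on attitude-control fault: the classic explaining-away effect in a common-effect structure.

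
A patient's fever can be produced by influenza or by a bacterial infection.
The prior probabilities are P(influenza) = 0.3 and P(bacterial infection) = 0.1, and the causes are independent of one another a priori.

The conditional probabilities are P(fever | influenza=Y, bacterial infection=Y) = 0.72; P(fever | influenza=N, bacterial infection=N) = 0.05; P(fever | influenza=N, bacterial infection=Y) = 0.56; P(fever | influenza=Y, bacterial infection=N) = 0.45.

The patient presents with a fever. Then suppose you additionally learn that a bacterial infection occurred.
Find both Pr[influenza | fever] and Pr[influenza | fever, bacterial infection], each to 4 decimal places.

Enumerate the 4 (influenza, bacterial infection) configurations and weight by the priors:
  P(fever) = 0.05×0.7×0.9 + 0.56×0.7×0.1 + 0.45×0.3×0.9 + 0.72×0.3×0.1
        = 0.031500 + 0.039200 + 0.121500 + 0.021600 = 0.213800
The terms with influenza present sum to 0.143100, so
  P(influenza | fever) = 0.143100 / 0.213800 ≈ 0.6693

Now condition on the additional information:
P(fever | bacterial infection) = 0.56·0.7 + 0.72·0.3 = 0.392000 + 0.216000 = 0.608000
The influenza-present share is 0.72·0.3 = 0.216000.
P(influenza | fever, bacterial infection) = 0.216000 / 0.608000 ≈ 0.3553
— bacterial infection explains away the evidence for influenza.

Pr[influenza | fever] ≈ 0.6693; Pr[influenza | fever, bacterial infection] ≈ 0.3553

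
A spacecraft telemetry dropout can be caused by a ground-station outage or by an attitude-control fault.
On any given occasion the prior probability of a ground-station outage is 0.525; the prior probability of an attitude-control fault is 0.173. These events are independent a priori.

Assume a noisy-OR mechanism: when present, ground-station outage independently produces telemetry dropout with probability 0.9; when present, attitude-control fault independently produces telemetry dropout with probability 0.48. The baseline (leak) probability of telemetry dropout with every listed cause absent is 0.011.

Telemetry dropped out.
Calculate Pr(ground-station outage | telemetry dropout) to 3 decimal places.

Under noisy-OR, P(telemetry dropout | causes) = 1 − (1−0.011)·∏(1−qᵢ) over the active causes.
P(telemetry dropout) = 0.011*0.475*0.827 + 0.48572*0.475*0.173 + 0.9011*0.525*0.827 + 0.948572*0.525*0.173 = 0.004321 + 0.039914 + 0.391235 + 0.086154 = 0.521624
Of this, 0.477389 comes from 0.391235 + 0.086154 (the ground-station outage=true cases).
So P(ground-station outage | telemetry dropout) = 0.477389/0.521624 ≈ 0.915.

Pr(ground-station outage | telemetry dropout) ≈ 0.915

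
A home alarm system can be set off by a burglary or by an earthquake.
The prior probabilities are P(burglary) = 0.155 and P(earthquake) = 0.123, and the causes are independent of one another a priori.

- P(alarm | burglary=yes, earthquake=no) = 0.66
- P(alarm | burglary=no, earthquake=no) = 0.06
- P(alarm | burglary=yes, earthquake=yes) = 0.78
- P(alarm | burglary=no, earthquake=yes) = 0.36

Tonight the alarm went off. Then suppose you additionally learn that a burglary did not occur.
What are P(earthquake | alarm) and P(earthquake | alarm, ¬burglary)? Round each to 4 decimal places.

Weight on earthquake=true, given the evidence: 0.037417 + 0.014871 = 0.052288
Normalizer over all consistent configurations: 0.06·0.845·0.877 + 0.36·0.845·0.123 + 0.66·0.155·0.877 + 0.78·0.155·0.123 = 0.186469
Posterior = 0.052288 / 0.186469 ≈ 0.2804

With the extra evidence:
Weight on earthquake=true, given the evidence: 0.36*0.123 = 0.044280
Denominator P(alarm | ¬burglary): 0.06*0.877 + 0.36*0.123 = 0.096900
Posterior = 0.044280 / 0.096900 ≈ 0.4570

P(earthquake | alarm) ≈ 0.2804; P(earthquake | alarm, ¬burglary) ≈ 0.4570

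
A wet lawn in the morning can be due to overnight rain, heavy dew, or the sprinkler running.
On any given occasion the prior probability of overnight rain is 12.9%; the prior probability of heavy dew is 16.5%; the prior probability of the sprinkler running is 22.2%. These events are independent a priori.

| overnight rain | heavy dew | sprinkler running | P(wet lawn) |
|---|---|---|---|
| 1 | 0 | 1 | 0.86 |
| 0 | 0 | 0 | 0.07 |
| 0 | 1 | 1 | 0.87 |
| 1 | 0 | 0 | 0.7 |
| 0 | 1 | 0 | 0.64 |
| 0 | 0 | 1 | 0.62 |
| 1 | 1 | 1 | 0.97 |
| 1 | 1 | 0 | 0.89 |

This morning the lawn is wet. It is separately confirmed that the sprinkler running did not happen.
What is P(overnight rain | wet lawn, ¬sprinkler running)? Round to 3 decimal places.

P(overnight rain | wet lawn, ¬sprinkler running) ≈ 0.398

Enumerate the 4 (overnight rain, heavy dew) configurations and weight by the priors:
  P(wet lawn | ¬sprinkler running) = 0.07*0.871*0.835 + 0.64*0.871*0.165 + 0.7*0.129*0.835 + 0.89*0.129*0.165
        = 0.050910 + 0.091978 + 0.075400 + 0.018944 = 0.237232
The terms with overnight rain present sum to 0.094344, so
  P(overnight rain | wet lawn, ¬sprinkler running) = 0.094344 / 0.237232 ≈ 0.398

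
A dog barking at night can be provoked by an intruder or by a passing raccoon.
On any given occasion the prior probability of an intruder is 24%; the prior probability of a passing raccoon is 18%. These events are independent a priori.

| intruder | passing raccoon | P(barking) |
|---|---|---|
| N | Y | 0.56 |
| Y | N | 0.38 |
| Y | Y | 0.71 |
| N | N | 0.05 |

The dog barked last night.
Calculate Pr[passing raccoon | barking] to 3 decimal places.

Pr[passing raccoon | barking] ≈ 0.503

For the numerator, keep only passing raccoon=true terms: 0.076608 + 0.030672 = 0.107280
Normalizer over all consistent configurations: 0.05·0.76·0.82 + 0.56·0.76·0.18 + 0.38·0.24·0.82 + 0.71·0.24·0.18 = 0.213224
Posterior = 0.107280 / 0.213224 ≈ 0.503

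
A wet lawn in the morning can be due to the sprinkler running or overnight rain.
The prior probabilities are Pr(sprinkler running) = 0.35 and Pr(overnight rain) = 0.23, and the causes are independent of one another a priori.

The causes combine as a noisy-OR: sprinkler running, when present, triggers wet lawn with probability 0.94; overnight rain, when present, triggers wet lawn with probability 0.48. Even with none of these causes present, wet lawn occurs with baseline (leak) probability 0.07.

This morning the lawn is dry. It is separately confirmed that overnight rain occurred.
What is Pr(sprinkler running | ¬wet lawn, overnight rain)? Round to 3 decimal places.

Pr(sprinkler running | ¬wet lawn, overnight rain) ≈ 0.031

Under noisy-OR, P(wet lawn | causes) = 1 − (1−0.07)·∏(1−qᵢ) over the active causes.
Weight on sprinkler running=true, given the evidence: 0.029016*0.35 = 0.010156
Denominator P(¬wet lawn | overnight rain): 0.4836*0.65 + 0.029016*0.35 = 0.324496
P(sprinkler running | ¬wet lawn, overnight rain) = 0.010156/0.324496 ≈ 0.031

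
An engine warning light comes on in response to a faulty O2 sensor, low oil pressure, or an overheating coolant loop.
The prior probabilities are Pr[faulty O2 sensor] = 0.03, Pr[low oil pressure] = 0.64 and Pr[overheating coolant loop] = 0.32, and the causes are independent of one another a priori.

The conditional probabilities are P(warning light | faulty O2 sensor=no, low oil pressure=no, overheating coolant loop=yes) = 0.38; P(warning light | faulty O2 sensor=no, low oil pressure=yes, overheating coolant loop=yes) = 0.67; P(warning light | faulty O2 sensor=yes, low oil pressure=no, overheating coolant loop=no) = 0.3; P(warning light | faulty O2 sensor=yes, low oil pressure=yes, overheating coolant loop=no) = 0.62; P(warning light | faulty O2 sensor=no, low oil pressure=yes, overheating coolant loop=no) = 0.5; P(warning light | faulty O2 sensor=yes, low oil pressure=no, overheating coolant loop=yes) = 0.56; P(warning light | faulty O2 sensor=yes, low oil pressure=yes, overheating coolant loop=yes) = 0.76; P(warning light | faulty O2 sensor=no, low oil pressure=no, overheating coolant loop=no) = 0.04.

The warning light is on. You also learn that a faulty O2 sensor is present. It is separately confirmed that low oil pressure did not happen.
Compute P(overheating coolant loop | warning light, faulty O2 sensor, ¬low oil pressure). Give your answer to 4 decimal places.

By total probability over both values of overheating coolant loop:
  P(warning light | faulty O2 sensor, ¬low oil pressure) = 0.3·0.68 + 0.56·0.32
        = 0.204000 + 0.179200 = 0.383200
Keeping only the overheating coolant loop-present terms gives 0.179200, so
  P(overheating coolant loop | warning light, faulty O2 sensor, ¬low oil pressure) = 0.179200 / 0.383200 ≈ 0.4676

P(overheating coolant loop | warning light, faulty O2 sensor, ¬low oil pressure) ≈ 0.4676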